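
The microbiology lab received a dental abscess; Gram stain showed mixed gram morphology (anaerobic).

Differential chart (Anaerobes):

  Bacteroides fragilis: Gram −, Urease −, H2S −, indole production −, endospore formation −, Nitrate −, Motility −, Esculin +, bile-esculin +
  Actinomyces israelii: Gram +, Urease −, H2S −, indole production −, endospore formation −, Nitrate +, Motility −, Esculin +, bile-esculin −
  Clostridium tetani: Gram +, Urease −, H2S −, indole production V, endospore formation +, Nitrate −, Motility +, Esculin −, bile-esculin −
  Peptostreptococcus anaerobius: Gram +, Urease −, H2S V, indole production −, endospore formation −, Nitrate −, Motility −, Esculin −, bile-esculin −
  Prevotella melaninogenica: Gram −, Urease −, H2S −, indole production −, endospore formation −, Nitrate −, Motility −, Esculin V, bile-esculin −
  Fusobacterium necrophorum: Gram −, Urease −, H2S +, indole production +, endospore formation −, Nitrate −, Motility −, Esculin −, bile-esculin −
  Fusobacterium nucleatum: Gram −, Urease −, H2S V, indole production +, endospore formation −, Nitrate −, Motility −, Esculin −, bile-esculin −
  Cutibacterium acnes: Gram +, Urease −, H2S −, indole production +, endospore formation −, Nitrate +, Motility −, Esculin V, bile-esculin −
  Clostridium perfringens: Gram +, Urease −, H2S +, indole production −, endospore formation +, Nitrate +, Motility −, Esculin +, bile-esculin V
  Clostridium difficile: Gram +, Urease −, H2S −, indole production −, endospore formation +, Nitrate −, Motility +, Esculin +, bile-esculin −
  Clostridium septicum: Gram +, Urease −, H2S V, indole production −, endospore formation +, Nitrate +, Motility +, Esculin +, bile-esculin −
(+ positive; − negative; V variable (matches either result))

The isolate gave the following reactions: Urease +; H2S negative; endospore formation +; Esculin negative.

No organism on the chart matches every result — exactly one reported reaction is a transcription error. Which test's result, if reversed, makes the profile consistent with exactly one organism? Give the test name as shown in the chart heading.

Urease

As reported, no row in the chart matches all 4 reactions.
Reversing H2S → still no organism matches.
Reversing Esculin → still no organism matches.
Reversing Urease (to −) → unique match: Clostridium tetani.
Reversing endospore formation → still no organism matches.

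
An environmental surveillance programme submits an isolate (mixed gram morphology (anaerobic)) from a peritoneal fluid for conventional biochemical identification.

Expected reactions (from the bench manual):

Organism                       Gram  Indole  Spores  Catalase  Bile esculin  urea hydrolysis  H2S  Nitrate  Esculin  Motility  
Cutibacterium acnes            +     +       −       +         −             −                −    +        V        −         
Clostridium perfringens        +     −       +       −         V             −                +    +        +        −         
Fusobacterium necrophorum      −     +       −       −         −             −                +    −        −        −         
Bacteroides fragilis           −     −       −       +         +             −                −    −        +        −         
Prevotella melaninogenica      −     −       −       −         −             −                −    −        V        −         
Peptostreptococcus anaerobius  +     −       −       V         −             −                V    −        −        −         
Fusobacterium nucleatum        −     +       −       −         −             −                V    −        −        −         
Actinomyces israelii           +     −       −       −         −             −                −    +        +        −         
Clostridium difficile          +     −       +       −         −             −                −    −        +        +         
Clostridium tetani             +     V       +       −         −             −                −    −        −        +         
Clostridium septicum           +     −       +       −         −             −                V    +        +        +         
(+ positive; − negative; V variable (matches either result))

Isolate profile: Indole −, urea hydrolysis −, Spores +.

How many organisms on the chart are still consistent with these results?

4

urea hydrolysis −: all 11 remaining candidates are consistent.
Indole −: excludes Cutibacterium acnes, Fusobacterium necrophorum, Fusobacterium nucleatum — 8 left.
Spores +: excludes Bacteroides fragilis, Prevotella melaninogenica, Peptostreptococcus anaerobius, Actinomyces israelii — 4 left.
Still consistent: Clostridium difficile, Clostridium perfringens, Clostridium septicum, Clostridium tetani.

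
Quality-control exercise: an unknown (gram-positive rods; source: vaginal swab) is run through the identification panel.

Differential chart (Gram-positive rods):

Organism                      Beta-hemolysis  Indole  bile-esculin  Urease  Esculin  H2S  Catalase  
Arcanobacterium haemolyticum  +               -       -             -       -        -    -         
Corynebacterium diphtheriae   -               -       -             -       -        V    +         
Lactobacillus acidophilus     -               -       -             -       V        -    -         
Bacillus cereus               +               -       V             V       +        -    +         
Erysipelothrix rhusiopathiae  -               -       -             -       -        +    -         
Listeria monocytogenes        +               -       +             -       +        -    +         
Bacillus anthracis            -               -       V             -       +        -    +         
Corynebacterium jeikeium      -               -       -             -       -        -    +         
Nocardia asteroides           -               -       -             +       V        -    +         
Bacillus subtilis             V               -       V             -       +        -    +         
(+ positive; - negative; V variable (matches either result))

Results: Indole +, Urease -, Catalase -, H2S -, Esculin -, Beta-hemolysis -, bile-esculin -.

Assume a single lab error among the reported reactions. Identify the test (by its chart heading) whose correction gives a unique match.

As reported, no row in the chart matches all 7 reactions.
Reversing Esculin → still no organism matches.
Reversing H2S → still no organism matches.
Reversing Urease → still no organism matches.
Reversing Beta-hemolysis → still no organism matches.
Reversing bile-esculin → still no organism matches.
Reversing Indole (to -) → unique match: Lactobacillus acidophilus.
Reversing Catalase → still no organism matches.

Indole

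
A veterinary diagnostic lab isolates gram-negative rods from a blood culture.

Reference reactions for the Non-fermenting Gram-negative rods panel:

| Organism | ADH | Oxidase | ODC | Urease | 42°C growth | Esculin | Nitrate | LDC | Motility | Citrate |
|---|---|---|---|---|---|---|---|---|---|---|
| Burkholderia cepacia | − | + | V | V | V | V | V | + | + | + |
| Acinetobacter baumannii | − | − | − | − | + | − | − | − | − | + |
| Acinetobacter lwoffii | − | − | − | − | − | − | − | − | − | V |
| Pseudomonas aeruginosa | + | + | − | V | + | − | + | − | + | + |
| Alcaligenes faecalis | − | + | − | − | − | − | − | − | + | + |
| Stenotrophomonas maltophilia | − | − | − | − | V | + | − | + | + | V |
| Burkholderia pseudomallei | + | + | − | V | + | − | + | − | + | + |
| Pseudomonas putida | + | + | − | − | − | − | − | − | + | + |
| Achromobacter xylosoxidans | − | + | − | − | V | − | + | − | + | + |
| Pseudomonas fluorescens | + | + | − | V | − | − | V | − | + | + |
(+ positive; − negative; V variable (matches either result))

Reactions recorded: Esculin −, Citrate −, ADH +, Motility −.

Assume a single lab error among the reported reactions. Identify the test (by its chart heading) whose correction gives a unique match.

ADH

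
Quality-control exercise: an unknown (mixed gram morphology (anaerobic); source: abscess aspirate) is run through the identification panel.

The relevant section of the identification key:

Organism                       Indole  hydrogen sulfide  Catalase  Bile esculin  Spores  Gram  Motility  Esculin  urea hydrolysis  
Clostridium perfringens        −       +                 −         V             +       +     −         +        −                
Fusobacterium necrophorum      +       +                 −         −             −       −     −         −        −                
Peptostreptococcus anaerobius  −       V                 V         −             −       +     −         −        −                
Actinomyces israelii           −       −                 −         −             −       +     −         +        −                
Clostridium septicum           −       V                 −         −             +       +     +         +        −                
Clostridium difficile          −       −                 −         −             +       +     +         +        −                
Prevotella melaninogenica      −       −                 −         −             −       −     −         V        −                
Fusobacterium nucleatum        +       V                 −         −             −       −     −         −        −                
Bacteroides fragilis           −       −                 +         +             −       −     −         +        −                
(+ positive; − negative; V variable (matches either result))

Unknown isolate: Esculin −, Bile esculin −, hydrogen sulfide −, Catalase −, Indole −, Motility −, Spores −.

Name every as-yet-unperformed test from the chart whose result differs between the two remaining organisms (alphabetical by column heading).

Gram

hydrogen sulfide −: excludes Clostridium perfringens, Fusobacterium necrophorum — 7 left.
Bile esculin −: excludes Bacteroides fragilis — 6 left.
Catalase −: all 6 remaining candidates are consistent.
Spores −: excludes Clostridium septicum, Clostridium difficile — 4 left.
Motility −: all 4 remaining candidates are consistent.
Indole −: excludes Fusobacterium nucleatum — 3 left.
Esculin −: excludes Actinomyces israelii — 2 left.
Two candidates remain: Peptostreptococcus anaerobius and Prevotella melaninogenica.
  Gram: Peptostreptococcus anaerobius +, Prevotella melaninogenica − — discriminates.
  urea hydrolysis: − vs − — same for both, does not separate.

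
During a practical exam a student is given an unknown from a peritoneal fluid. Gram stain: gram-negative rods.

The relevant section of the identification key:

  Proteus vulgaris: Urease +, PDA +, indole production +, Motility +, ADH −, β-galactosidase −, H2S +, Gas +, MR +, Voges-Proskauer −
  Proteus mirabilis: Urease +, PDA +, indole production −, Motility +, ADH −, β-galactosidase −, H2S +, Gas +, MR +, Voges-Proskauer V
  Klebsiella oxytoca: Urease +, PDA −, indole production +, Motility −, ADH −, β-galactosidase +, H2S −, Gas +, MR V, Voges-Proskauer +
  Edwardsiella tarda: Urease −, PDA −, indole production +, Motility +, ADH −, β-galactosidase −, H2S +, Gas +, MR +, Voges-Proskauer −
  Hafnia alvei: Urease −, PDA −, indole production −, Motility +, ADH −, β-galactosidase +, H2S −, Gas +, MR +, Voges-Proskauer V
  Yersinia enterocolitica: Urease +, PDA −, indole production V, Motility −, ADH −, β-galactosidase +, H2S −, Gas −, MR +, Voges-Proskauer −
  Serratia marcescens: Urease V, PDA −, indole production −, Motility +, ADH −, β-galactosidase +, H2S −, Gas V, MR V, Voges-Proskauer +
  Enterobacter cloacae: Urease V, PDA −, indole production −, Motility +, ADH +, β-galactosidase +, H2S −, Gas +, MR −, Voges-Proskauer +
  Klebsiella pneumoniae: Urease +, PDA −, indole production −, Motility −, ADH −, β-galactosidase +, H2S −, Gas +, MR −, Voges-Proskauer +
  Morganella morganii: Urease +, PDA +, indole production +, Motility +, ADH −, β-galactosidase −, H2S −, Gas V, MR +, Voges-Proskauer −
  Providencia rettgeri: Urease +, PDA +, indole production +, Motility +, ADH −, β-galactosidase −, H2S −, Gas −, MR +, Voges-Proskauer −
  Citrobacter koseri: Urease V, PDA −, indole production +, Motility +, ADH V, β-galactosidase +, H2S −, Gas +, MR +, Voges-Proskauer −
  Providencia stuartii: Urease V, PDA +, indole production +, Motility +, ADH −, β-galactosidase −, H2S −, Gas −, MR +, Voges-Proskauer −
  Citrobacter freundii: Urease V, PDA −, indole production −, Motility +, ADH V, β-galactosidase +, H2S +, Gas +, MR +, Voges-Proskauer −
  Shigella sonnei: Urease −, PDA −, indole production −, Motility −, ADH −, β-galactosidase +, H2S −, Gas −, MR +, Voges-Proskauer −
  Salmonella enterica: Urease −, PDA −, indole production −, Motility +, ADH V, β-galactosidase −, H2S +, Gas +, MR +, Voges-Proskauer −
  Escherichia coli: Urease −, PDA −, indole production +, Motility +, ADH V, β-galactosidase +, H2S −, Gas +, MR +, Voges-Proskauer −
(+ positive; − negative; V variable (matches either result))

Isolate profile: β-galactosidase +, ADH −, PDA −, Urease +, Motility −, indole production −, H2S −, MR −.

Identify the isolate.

Klebsiella pneumoniae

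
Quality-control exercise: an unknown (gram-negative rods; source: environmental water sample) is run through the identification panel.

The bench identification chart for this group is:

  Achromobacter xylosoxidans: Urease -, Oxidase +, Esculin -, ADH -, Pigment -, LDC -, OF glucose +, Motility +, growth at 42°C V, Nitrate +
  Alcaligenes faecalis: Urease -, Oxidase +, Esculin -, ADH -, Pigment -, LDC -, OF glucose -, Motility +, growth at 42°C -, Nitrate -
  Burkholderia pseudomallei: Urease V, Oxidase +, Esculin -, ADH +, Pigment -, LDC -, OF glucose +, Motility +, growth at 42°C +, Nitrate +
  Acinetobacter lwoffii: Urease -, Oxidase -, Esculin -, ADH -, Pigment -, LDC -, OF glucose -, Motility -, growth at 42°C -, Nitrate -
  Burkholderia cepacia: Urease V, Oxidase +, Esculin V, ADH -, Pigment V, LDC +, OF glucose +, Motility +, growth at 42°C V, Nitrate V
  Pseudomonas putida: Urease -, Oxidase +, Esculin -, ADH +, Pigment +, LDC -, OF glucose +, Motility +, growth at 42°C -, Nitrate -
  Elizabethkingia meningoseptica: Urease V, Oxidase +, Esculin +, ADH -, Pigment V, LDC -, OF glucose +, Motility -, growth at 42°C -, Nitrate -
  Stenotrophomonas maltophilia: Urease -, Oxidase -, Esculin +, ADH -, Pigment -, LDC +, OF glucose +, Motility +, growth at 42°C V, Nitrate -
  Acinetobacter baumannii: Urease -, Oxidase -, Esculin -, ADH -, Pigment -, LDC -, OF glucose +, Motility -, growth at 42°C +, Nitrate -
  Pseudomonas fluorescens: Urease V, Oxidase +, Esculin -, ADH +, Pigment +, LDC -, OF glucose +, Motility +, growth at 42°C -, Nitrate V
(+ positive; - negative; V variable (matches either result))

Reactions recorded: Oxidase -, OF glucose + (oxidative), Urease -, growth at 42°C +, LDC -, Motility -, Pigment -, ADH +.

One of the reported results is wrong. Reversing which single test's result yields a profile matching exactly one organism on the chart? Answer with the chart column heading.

As reported, no row in the chart matches all 8 reactions.
Reversing Pigment → still no organism matches.
Reversing Oxidase → still no organism matches.
Reversing OF glucose → still no organism matches.
Reversing ADH (to -) → unique match: Acinetobacter baumannii.
Reversing growth at 42°C → still no organism matches.
Reversing LDC → still no organism matches.
Reversing Motility → still no organism matches.
Reversing Urease → still no organism matches.

ADH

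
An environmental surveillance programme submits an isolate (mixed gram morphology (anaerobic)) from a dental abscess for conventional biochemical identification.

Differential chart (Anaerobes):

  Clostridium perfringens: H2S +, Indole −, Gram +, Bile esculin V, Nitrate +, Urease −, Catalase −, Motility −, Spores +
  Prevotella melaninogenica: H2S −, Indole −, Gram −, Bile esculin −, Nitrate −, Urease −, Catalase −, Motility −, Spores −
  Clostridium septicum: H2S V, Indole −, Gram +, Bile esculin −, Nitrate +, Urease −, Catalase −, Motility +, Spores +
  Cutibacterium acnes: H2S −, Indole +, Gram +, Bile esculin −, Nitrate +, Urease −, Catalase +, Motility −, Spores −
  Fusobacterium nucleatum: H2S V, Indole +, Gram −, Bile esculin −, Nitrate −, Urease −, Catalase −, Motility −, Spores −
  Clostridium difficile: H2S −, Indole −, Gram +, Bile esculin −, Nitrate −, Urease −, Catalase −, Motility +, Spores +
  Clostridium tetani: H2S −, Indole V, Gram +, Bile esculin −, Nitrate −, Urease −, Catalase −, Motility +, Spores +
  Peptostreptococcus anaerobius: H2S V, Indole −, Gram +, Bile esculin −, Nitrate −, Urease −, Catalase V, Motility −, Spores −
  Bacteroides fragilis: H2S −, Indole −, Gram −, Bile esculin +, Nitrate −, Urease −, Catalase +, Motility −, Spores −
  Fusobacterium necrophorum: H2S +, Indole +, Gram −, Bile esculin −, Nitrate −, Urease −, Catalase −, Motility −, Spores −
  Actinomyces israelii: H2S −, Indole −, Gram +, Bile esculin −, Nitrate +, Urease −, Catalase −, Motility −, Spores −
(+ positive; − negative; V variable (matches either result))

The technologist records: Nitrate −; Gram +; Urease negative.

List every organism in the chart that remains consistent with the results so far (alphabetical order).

Clostridium difficile, Clostridium tetani, Peptostreptococcus anaerobius

Urease −: all 11 remaining candidates are consistent.
Gram +: excludes Prevotella melaninogenica, Fusobacterium nucleatum, Bacteroides fragilis, Fusobacterium necrophorum — 7 left.
Nitrate −: excludes Clostridium perfringens, Clostridium septicum, Cutibacterium acnes, Actinomyces israelii — 3 left.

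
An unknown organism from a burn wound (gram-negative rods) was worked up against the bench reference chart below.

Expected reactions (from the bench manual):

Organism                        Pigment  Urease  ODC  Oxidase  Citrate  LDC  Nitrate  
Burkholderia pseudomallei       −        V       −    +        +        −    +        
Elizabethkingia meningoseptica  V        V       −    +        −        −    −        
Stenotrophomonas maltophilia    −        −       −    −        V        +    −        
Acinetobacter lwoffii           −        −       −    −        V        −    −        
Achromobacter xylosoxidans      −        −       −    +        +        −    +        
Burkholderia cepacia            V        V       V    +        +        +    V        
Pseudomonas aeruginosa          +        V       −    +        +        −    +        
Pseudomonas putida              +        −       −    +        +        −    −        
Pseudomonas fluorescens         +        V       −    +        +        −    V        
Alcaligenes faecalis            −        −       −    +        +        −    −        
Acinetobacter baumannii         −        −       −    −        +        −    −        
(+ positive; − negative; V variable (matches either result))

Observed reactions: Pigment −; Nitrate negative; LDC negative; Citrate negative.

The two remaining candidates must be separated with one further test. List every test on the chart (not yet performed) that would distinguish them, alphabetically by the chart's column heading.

Oxidase

Pigment −: excludes Pseudomonas aeruginosa, Pseudomonas putida, Pseudomonas fluorescens — 8 left.
Citrate −: excludes 5 organisms — 3 left.
Nitrate −: all 3 remaining candidates are consistent.
LDC −: excludes Stenotrophomonas maltophilia — 2 left.
Two candidates remain: Acinetobacter lwoffii and Elizabethkingia meningoseptica.
  Urease: − vs V — variable for at least one, does not separate.
  ODC: − vs − — same for both, does not separate.
  Oxidase: Acinetobacter lwoffii −, Elizabethkingia meningoseptica + — discriminates.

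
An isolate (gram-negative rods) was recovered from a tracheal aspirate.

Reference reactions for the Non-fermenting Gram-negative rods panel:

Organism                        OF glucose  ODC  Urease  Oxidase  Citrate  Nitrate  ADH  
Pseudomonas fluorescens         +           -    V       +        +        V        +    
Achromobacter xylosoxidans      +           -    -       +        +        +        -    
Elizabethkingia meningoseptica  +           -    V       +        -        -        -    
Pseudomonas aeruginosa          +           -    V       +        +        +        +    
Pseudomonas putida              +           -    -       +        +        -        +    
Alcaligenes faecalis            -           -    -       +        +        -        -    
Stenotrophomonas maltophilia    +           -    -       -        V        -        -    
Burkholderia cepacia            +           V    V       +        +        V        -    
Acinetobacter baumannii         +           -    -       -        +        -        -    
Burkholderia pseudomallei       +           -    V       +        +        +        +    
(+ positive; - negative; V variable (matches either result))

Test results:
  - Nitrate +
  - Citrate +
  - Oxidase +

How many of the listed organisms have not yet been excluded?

Citrate +: excludes Elizabethkingia meningoseptica — 9 left.
Oxidase +: excludes Stenotrophomonas maltophilia, Acinetobacter baumannii — 7 left.
Nitrate +: excludes Pseudomonas putida, Alcaligenes faecalis — 5 left.
Still consistent: Achromobacter xylosoxidans, Burkholderia cepacia, Burkholderia pseudomallei, Pseudomonas aeruginosa, Pseudomonas fluorescens.

5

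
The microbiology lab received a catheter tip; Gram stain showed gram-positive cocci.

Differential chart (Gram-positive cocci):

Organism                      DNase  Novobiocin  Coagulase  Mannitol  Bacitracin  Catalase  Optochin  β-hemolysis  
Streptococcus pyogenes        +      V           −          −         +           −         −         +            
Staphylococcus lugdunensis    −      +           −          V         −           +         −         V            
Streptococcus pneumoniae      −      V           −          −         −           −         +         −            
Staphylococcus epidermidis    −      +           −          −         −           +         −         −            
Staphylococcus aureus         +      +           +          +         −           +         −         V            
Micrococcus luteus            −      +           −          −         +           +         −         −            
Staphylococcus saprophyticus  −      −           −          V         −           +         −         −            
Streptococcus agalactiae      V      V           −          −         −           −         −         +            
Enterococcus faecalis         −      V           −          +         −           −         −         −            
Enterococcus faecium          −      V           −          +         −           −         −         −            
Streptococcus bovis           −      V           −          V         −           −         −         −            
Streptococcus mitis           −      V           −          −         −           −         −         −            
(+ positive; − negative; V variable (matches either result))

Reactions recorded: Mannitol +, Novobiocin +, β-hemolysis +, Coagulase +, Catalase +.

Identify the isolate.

Staphylococcus aureus

Mannitol +: excludes 6 organisms — 6 left.
Novobiocin +: excludes Staphylococcus saprophyticus — 5 left.
β-hemolysis +: excludes Enterococcus faecalis, Enterococcus faecium, Streptococcus bovis — 2 left.
Coagulase +: excludes Staphylococcus lugdunensis — 1 left.
Catalase +: the one remaining candidate is consistent.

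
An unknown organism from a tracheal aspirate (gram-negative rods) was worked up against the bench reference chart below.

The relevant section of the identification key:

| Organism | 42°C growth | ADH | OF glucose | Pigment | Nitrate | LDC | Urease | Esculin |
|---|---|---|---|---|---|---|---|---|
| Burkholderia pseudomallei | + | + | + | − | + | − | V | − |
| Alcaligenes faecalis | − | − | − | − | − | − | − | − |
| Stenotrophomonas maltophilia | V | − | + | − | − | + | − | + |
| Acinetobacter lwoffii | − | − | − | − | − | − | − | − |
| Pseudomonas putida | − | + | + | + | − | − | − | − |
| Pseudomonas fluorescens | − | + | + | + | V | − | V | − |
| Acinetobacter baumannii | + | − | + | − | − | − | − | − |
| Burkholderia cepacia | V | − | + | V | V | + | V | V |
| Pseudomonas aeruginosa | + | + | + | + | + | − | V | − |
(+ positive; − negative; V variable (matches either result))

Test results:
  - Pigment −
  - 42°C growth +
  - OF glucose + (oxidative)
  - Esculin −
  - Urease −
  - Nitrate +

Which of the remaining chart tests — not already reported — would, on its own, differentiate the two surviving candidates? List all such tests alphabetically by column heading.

ADH, LDC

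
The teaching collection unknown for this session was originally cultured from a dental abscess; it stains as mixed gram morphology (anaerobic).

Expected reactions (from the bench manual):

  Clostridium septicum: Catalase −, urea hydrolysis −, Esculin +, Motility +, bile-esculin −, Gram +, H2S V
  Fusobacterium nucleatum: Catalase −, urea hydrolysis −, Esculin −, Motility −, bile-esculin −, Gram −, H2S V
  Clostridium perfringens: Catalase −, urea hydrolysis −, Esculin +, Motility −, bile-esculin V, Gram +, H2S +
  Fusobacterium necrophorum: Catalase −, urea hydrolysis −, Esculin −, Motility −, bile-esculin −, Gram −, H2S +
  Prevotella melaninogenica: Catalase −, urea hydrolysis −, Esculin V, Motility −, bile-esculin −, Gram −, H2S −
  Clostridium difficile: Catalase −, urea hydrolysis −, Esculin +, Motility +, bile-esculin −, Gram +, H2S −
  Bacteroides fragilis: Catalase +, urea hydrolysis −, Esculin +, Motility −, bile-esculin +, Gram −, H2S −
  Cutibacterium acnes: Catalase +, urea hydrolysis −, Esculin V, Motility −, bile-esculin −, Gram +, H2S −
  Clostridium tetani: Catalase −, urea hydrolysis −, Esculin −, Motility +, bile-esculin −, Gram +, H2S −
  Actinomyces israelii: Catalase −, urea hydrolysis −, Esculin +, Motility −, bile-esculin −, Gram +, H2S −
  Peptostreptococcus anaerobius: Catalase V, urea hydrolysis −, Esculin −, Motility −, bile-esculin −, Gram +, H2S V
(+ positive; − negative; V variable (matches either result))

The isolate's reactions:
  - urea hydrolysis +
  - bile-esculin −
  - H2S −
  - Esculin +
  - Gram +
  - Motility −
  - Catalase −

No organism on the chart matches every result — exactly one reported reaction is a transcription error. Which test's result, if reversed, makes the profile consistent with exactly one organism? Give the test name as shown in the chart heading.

As reported, no row in the chart matches all 7 reactions.
Reversing Motility → still no organism matches.
Reversing Gram → still no organism matches.
Reversing H2S → still no organism matches.
Reversing urea hydrolysis (to −) → unique match: Actinomyces israelii.
Reversing Esculin → still no organism matches.
Reversing bile-esculin → still no organism matches.
Reversing Catalase → still no organism matches.

urea hydrolysis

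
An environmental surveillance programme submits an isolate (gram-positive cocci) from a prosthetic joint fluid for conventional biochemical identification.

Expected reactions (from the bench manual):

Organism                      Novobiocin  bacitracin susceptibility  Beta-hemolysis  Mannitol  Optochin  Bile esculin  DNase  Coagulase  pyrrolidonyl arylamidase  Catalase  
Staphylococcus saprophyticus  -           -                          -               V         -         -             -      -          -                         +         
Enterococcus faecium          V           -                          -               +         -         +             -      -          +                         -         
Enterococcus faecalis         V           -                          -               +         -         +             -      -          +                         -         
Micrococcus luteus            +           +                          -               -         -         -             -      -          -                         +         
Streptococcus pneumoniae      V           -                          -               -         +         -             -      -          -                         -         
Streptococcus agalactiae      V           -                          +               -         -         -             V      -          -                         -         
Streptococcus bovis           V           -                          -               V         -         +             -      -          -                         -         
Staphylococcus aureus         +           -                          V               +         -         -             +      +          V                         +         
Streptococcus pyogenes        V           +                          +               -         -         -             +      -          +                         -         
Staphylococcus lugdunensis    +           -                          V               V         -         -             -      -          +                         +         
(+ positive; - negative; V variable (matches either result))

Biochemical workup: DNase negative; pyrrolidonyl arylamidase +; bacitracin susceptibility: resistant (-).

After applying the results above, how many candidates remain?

3

pyrrolidonyl arylamidase +: excludes 5 organisms — 5 left.
DNase -: excludes Staphylococcus aureus, Streptococcus pyogenes — 3 left.
bacitracin susceptibility -: all 3 remaining candidates are consistent.
Still consistent: Enterococcus faecalis, Enterococcus faecium, Staphylococcus lugdunensis.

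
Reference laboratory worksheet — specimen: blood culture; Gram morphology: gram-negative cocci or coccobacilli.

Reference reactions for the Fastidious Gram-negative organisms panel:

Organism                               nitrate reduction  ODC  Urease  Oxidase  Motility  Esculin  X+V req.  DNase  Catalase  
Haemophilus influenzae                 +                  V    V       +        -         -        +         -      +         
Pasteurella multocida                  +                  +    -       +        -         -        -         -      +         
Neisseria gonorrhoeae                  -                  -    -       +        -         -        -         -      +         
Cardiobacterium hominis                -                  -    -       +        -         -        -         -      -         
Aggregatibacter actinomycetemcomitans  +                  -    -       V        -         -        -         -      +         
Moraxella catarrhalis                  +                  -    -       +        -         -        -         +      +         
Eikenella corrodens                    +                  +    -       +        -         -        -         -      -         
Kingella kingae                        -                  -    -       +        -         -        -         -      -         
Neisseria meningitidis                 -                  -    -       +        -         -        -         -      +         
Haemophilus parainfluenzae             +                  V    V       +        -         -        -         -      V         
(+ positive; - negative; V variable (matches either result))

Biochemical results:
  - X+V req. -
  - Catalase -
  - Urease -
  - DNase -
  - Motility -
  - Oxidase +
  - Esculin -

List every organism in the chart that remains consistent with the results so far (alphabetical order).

Motility -: all 10 remaining candidates are consistent.
Catalase -: excludes 6 organisms — 4 left.
Urease -: all 4 remaining candidates are consistent.
Oxidase +: all 4 remaining candidates are consistent.
DNase -: all 4 remaining candidates are consistent.
Esculin -: all 4 remaining candidates are consistent.
X+V req. -: all 4 remaining candidates are consistent.

Cardiobacterium hominis, Eikenella corrodens, Haemophilus parainfluenzae, Kingella kingae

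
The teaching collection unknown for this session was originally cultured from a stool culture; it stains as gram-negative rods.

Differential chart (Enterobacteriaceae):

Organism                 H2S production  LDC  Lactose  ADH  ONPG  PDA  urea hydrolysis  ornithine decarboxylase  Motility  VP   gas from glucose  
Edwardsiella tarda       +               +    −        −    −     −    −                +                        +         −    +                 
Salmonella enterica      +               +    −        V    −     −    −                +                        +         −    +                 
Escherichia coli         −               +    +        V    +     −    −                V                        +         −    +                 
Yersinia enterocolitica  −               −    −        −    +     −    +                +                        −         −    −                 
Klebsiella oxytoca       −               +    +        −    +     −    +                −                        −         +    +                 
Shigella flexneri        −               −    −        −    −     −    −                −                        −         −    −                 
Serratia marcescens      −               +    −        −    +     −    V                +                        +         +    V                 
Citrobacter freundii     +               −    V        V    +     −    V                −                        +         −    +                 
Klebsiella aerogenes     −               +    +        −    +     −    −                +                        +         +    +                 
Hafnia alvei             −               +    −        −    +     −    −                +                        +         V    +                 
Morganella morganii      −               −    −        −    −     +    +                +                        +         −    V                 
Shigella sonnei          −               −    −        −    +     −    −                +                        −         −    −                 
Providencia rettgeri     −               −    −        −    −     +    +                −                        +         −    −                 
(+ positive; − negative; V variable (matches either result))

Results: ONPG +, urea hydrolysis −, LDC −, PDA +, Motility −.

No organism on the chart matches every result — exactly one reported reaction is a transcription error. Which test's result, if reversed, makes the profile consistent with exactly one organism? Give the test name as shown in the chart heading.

PDA

As reported, no row in the chart matches all 5 reactions.
Reversing Motility → still no organism matches.
Reversing ONPG → still no organism matches.
Reversing urea hydrolysis → still no organism matches.
Reversing PDA (to −) → unique match: Shigella sonnei.
Reversing LDC → still no organism matches.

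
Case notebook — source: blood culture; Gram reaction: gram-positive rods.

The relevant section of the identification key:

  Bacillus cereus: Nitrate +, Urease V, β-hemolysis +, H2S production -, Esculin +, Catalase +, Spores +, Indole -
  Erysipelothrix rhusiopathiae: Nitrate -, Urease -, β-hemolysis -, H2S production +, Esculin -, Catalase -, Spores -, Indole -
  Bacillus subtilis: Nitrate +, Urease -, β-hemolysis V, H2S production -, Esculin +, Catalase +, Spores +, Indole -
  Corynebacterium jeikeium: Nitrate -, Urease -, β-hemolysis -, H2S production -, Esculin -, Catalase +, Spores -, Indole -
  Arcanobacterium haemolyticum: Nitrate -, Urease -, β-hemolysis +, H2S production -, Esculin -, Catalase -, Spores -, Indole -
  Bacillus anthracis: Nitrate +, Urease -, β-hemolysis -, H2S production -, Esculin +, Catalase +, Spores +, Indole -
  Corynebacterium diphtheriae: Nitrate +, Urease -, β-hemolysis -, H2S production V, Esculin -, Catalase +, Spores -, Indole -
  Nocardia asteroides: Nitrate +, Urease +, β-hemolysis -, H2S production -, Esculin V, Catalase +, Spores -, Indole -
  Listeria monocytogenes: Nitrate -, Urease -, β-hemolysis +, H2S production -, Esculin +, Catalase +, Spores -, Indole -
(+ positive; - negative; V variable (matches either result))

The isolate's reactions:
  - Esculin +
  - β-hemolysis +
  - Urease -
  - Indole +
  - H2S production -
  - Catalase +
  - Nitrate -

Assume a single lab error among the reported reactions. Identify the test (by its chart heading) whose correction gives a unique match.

Indole

As reported, no row in the chart matches all 7 reactions.
Reversing Urease → still no organism matches.
Reversing β-hemolysis → still no organism matches.
Reversing Nitrate → still no organism matches.
Reversing Esculin → still no organism matches.
Reversing H2S production → still no organism matches.
Reversing Catalase → still no organism matches.
Reversing Indole (to -) → unique match: Listeria monocytogenes.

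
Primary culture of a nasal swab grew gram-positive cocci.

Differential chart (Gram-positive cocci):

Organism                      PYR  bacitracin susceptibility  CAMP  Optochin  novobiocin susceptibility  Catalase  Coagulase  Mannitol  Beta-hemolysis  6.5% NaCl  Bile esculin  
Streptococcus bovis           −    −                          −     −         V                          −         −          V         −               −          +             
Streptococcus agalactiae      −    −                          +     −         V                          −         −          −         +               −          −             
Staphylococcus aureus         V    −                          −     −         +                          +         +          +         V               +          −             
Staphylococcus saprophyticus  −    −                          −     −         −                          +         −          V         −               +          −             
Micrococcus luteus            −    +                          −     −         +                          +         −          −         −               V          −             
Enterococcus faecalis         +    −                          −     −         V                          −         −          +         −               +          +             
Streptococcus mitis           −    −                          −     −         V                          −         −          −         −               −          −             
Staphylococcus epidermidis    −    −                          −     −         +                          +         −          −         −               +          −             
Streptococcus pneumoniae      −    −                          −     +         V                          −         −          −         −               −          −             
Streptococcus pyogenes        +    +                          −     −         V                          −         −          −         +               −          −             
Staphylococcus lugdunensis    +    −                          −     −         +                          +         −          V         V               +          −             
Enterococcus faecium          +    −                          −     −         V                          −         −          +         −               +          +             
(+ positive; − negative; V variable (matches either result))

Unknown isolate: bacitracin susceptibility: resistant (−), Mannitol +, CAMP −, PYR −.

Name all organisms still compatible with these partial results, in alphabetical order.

Staphylococcus aureus, Staphylococcus saprophyticus, Streptococcus bovis

bacitracin susceptibility −: excludes Micrococcus luteus, Streptococcus pyogenes — 10 left.
CAMP −: excludes Streptococcus agalactiae — 9 left.
PYR −: excludes Enterococcus faecalis, Staphylococcus lugdunensis, Enterococcus faecium — 6 left.
Mannitol +: excludes Streptococcus mitis, Staphylococcus epidermidis, Streptococcus pneumoniae — 3 left.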